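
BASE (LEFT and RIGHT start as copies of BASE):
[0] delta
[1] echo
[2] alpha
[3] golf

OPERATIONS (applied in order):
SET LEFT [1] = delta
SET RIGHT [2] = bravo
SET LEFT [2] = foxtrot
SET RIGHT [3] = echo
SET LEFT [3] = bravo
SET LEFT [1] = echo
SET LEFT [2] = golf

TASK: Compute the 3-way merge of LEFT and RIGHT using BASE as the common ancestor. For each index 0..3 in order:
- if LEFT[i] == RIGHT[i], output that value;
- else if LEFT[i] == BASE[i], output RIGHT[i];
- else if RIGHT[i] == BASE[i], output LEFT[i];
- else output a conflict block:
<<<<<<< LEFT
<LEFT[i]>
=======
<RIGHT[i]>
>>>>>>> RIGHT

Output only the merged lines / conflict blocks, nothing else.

Answer: delta
echo
<<<<<<< LEFT
golf
=======
bravo
>>>>>>> RIGHT
<<<<<<< LEFT
bravo
=======
echo
>>>>>>> RIGHT

Derivation:
Final LEFT:  [delta, echo, golf, bravo]
Final RIGHT: [delta, echo, bravo, echo]
i=0: L=delta R=delta -> agree -> delta
i=1: L=echo R=echo -> agree -> echo
i=2: BASE=alpha L=golf R=bravo all differ -> CONFLICT
i=3: BASE=golf L=bravo R=echo all differ -> CONFLICT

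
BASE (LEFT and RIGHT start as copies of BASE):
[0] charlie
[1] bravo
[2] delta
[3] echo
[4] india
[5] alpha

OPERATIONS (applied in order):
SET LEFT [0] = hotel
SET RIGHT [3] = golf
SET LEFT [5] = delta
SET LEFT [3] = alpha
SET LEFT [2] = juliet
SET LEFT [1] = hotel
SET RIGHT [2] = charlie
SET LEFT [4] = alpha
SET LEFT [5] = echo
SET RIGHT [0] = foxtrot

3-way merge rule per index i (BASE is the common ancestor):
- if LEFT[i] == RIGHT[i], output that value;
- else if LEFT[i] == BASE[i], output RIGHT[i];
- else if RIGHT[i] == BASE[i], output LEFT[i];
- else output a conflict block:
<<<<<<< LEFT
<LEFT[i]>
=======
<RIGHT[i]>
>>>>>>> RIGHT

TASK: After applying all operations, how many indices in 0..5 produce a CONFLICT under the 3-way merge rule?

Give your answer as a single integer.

Answer: 3

Derivation:
Final LEFT:  [hotel, hotel, juliet, alpha, alpha, echo]
Final RIGHT: [foxtrot, bravo, charlie, golf, india, alpha]
i=0: BASE=charlie L=hotel R=foxtrot all differ -> CONFLICT
i=1: L=hotel, R=bravo=BASE -> take LEFT -> hotel
i=2: BASE=delta L=juliet R=charlie all differ -> CONFLICT
i=3: BASE=echo L=alpha R=golf all differ -> CONFLICT
i=4: L=alpha, R=india=BASE -> take LEFT -> alpha
i=5: L=echo, R=alpha=BASE -> take LEFT -> echo
Conflict count: 3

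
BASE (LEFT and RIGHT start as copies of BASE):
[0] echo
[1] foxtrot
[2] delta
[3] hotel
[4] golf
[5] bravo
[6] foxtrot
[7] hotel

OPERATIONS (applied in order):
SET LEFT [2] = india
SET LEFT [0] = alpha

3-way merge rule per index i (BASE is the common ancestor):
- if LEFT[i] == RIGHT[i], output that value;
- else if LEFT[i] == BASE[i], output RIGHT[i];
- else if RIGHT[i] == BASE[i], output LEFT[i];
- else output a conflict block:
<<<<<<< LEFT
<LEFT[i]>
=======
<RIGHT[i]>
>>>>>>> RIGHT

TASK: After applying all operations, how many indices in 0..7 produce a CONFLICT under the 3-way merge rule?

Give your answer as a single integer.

Answer: 0

Derivation:
Final LEFT:  [alpha, foxtrot, india, hotel, golf, bravo, foxtrot, hotel]
Final RIGHT: [echo, foxtrot, delta, hotel, golf, bravo, foxtrot, hotel]
i=0: L=alpha, R=echo=BASE -> take LEFT -> alpha
i=1: L=foxtrot R=foxtrot -> agree -> foxtrot
i=2: L=india, R=delta=BASE -> take LEFT -> india
i=3: L=hotel R=hotel -> agree -> hotel
i=4: L=golf R=golf -> agree -> golf
i=5: L=bravo R=bravo -> agree -> bravo
i=6: L=foxtrot R=foxtrot -> agree -> foxtrot
i=7: L=hotel R=hotel -> agree -> hotel
Conflict count: 0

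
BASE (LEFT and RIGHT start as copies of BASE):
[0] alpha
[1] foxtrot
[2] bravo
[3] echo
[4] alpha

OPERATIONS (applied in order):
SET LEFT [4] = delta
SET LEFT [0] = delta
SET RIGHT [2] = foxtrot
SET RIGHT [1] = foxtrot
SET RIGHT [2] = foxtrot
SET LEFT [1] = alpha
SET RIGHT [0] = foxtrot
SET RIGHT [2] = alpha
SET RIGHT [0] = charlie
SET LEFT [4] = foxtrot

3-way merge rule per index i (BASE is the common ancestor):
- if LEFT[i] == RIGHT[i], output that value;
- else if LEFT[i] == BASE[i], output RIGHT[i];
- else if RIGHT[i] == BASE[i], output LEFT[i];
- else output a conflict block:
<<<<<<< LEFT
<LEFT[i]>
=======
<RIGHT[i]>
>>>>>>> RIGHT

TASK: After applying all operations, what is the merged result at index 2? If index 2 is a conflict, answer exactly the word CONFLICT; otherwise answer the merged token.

Answer: alpha

Derivation:
Final LEFT:  [delta, alpha, bravo, echo, foxtrot]
Final RIGHT: [charlie, foxtrot, alpha, echo, alpha]
i=0: BASE=alpha L=delta R=charlie all differ -> CONFLICT
i=1: L=alpha, R=foxtrot=BASE -> take LEFT -> alpha
i=2: L=bravo=BASE, R=alpha -> take RIGHT -> alpha
i=3: L=echo R=echo -> agree -> echo
i=4: L=foxtrot, R=alpha=BASE -> take LEFT -> foxtrot
Index 2 -> alpha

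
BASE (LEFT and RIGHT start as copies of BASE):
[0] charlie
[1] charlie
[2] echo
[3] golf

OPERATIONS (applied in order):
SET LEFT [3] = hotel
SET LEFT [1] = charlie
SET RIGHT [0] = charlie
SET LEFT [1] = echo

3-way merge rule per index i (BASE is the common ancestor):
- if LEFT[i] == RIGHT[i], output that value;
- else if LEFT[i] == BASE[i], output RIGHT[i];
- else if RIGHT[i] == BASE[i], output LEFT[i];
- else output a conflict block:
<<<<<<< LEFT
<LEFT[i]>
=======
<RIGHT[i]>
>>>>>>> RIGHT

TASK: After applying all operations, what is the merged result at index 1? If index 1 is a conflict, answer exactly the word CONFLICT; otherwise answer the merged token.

Answer: echo

Derivation:
Final LEFT:  [charlie, echo, echo, hotel]
Final RIGHT: [charlie, charlie, echo, golf]
i=0: L=charlie R=charlie -> agree -> charlie
i=1: L=echo, R=charlie=BASE -> take LEFT -> echo
i=2: L=echo R=echo -> agree -> echo
i=3: L=hotel, R=golf=BASE -> take LEFT -> hotel
Index 1 -> echo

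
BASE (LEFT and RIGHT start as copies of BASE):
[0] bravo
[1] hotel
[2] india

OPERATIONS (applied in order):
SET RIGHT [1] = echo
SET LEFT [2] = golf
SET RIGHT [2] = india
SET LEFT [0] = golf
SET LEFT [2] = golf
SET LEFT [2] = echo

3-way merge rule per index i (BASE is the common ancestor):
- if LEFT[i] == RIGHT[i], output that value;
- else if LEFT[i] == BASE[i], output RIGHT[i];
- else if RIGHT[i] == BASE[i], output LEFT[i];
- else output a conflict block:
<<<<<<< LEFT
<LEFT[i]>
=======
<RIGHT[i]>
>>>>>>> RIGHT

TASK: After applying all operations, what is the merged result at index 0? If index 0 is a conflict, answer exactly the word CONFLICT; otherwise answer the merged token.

Final LEFT:  [golf, hotel, echo]
Final RIGHT: [bravo, echo, india]
i=0: L=golf, R=bravo=BASE -> take LEFT -> golf
i=1: L=hotel=BASE, R=echo -> take RIGHT -> echo
i=2: L=echo, R=india=BASE -> take LEFT -> echo
Index 0 -> golf

Answer: golf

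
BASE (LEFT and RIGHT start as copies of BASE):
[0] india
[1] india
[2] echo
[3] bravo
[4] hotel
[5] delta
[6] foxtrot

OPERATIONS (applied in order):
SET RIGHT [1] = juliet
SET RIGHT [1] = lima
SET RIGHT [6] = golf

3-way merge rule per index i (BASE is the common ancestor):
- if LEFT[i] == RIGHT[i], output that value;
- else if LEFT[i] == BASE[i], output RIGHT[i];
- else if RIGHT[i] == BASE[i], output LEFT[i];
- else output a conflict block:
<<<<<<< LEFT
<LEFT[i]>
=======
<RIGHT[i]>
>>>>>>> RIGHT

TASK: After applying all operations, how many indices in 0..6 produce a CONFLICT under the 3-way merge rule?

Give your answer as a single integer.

Final LEFT:  [india, india, echo, bravo, hotel, delta, foxtrot]
Final RIGHT: [india, lima, echo, bravo, hotel, delta, golf]
i=0: L=india R=india -> agree -> india
i=1: L=india=BASE, R=lima -> take RIGHT -> lima
i=2: L=echo R=echo -> agree -> echo
i=3: L=bravo R=bravo -> agree -> bravo
i=4: L=hotel R=hotel -> agree -> hotel
i=5: L=delta R=delta -> agree -> delta
i=6: L=foxtrot=BASE, R=golf -> take RIGHT -> golf
Conflict count: 0

Answer: 0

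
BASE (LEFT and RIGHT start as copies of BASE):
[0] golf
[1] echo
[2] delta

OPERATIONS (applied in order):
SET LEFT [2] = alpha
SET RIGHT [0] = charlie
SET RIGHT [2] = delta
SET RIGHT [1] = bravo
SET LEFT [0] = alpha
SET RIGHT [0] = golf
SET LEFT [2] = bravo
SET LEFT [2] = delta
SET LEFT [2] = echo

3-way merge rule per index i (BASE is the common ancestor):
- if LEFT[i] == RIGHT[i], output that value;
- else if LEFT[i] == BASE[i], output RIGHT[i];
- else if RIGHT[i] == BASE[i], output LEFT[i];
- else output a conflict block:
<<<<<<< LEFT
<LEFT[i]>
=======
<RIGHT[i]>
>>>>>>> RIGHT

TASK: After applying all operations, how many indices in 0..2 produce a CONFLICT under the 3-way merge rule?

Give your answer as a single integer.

Answer: 0

Derivation:
Final LEFT:  [alpha, echo, echo]
Final RIGHT: [golf, bravo, delta]
i=0: L=alpha, R=golf=BASE -> take LEFT -> alpha
i=1: L=echo=BASE, R=bravo -> take RIGHT -> bravo
i=2: L=echo, R=delta=BASE -> take LEFT -> echo
Conflict count: 0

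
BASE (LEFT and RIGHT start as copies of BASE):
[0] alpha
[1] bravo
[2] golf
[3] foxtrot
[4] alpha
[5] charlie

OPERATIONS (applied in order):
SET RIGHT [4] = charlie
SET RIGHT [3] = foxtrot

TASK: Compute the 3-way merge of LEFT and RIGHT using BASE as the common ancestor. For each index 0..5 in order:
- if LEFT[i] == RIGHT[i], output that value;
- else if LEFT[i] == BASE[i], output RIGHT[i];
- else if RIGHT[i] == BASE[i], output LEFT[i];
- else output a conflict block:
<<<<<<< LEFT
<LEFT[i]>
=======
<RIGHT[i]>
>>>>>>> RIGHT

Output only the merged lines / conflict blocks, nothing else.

Final LEFT:  [alpha, bravo, golf, foxtrot, alpha, charlie]
Final RIGHT: [alpha, bravo, golf, foxtrot, charlie, charlie]
i=0: L=alpha R=alpha -> agree -> alpha
i=1: L=bravo R=bravo -> agree -> bravo
i=2: L=golf R=golf -> agree -> golf
i=3: L=foxtrot R=foxtrot -> agree -> foxtrot
i=4: L=alpha=BASE, R=charlie -> take RIGHT -> charlie
i=5: L=charlie R=charlie -> agree -> charlie

Answer: alpha
bravo
golf
foxtrot
charlie
charlie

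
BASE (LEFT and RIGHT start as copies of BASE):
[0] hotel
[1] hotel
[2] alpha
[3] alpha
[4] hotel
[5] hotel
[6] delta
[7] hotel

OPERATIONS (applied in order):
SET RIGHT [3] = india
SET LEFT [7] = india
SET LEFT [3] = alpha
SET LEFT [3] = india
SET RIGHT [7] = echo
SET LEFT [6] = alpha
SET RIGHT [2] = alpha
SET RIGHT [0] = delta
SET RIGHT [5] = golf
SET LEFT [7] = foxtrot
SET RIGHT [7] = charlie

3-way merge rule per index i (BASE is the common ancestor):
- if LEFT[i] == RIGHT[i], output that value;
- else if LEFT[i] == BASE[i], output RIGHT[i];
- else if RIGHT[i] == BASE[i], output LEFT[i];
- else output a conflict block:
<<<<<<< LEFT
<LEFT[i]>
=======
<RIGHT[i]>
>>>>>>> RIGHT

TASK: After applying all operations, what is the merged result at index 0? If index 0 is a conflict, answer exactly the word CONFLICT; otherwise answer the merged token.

Final LEFT:  [hotel, hotel, alpha, india, hotel, hotel, alpha, foxtrot]
Final RIGHT: [delta, hotel, alpha, india, hotel, golf, delta, charlie]
i=0: L=hotel=BASE, R=delta -> take RIGHT -> delta
i=1: L=hotel R=hotel -> agree -> hotel
i=2: L=alpha R=alpha -> agree -> alpha
i=3: L=india R=india -> agree -> india
i=4: L=hotel R=hotel -> agree -> hotel
i=5: L=hotel=BASE, R=golf -> take RIGHT -> golf
i=6: L=alpha, R=delta=BASE -> take LEFT -> alpha
i=7: BASE=hotel L=foxtrot R=charlie all differ -> CONFLICT
Index 0 -> delta

Answer: delta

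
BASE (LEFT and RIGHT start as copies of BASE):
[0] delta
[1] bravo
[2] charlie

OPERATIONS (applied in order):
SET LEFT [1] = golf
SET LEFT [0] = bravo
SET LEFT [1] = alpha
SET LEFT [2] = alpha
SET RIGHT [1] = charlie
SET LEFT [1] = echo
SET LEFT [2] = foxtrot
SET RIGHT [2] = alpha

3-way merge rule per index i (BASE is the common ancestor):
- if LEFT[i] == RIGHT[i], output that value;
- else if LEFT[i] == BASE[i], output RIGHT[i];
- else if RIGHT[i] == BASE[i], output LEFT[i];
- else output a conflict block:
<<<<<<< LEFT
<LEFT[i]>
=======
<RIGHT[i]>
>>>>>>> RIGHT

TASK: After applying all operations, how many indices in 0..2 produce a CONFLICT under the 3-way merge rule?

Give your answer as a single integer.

Final LEFT:  [bravo, echo, foxtrot]
Final RIGHT: [delta, charlie, alpha]
i=0: L=bravo, R=delta=BASE -> take LEFT -> bravo
i=1: BASE=bravo L=echo R=charlie all differ -> CONFLICT
i=2: BASE=charlie L=foxtrot R=alpha all differ -> CONFLICT
Conflict count: 2

Answer: 2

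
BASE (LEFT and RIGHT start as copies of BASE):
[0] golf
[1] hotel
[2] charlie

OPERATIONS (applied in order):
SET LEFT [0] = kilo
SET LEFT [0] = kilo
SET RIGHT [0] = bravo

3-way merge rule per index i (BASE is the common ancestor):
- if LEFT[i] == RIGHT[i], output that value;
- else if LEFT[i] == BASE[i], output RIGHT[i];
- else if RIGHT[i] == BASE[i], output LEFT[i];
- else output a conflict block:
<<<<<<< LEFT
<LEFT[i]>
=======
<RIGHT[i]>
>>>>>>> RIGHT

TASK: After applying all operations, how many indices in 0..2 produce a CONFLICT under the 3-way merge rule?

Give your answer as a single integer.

Answer: 1

Derivation:
Final LEFT:  [kilo, hotel, charlie]
Final RIGHT: [bravo, hotel, charlie]
i=0: BASE=golf L=kilo R=bravo all differ -> CONFLICT
i=1: L=hotel R=hotel -> agree -> hotel
i=2: L=charlie R=charlie -> agree -> charlie
Conflict count: 1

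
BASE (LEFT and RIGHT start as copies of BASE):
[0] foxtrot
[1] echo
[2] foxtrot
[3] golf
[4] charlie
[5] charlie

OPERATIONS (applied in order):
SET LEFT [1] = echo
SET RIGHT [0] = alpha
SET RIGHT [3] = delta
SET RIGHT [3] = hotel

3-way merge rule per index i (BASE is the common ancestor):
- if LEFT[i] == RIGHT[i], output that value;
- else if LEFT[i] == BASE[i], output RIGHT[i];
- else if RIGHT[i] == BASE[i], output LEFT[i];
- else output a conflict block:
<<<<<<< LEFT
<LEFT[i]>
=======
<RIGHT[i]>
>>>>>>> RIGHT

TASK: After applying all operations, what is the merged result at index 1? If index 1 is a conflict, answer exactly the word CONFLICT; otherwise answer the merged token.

Answer: echo

Derivation:
Final LEFT:  [foxtrot, echo, foxtrot, golf, charlie, charlie]
Final RIGHT: [alpha, echo, foxtrot, hotel, charlie, charlie]
i=0: L=foxtrot=BASE, R=alpha -> take RIGHT -> alpha
i=1: L=echo R=echo -> agree -> echo
i=2: L=foxtrot R=foxtrot -> agree -> foxtrot
i=3: L=golf=BASE, R=hotel -> take RIGHT -> hotel
i=4: L=charlie R=charlie -> agree -> charlie
i=5: L=charlie R=charlie -> agree -> charlie
Index 1 -> echo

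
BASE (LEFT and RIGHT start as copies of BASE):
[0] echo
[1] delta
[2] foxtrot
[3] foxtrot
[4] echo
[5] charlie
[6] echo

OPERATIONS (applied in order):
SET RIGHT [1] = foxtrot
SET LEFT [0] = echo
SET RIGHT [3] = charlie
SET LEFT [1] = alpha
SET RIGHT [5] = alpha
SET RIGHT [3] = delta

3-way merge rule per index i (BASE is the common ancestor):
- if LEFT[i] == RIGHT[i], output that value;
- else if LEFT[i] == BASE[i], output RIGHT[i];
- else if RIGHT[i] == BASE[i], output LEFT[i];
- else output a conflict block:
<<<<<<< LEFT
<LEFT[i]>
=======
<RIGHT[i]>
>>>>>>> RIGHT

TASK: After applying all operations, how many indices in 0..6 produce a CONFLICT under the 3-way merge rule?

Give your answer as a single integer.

Answer: 1

Derivation:
Final LEFT:  [echo, alpha, foxtrot, foxtrot, echo, charlie, echo]
Final RIGHT: [echo, foxtrot, foxtrot, delta, echo, alpha, echo]
i=0: L=echo R=echo -> agree -> echo
i=1: BASE=delta L=alpha R=foxtrot all differ -> CONFLICT
i=2: L=foxtrot R=foxtrot -> agree -> foxtrot
i=3: L=foxtrot=BASE, R=delta -> take RIGHT -> delta
i=4: L=echo R=echo -> agree -> echo
i=5: L=charlie=BASE, R=alpha -> take RIGHT -> alpha
i=6: L=echo R=echo -> agree -> echo
Conflict count: 1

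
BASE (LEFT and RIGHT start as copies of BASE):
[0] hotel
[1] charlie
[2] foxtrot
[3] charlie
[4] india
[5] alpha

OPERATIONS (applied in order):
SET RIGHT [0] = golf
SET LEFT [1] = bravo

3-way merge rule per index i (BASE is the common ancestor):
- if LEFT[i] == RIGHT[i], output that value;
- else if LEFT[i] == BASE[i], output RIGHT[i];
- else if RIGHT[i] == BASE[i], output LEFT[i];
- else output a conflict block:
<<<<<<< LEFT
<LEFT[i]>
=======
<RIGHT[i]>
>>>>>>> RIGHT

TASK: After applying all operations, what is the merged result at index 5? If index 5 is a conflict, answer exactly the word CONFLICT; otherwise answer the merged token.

Answer: alpha

Derivation:
Final LEFT:  [hotel, bravo, foxtrot, charlie, india, alpha]
Final RIGHT: [golf, charlie, foxtrot, charlie, india, alpha]
i=0: L=hotel=BASE, R=golf -> take RIGHT -> golf
i=1: L=bravo, R=charlie=BASE -> take LEFT -> bravo
i=2: L=foxtrot R=foxtrot -> agree -> foxtrot
i=3: L=charlie R=charlie -> agree -> charlie
i=4: L=india R=india -> agree -> india
i=5: L=alpha R=alpha -> agree -> alpha
Index 5 -> alpha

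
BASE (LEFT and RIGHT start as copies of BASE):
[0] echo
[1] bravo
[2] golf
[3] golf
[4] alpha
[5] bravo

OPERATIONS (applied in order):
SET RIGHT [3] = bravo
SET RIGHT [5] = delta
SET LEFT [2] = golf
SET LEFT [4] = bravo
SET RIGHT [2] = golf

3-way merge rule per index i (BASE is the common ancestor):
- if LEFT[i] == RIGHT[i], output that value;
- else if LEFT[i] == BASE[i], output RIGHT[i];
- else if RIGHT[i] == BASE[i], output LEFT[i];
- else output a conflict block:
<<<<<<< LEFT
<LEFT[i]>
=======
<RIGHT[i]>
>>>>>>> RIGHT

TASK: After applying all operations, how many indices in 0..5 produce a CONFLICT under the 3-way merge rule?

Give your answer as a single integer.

Answer: 0

Derivation:
Final LEFT:  [echo, bravo, golf, golf, bravo, bravo]
Final RIGHT: [echo, bravo, golf, bravo, alpha, delta]
i=0: L=echo R=echo -> agree -> echo
i=1: L=bravo R=bravo -> agree -> bravo
i=2: L=golf R=golf -> agree -> golf
i=3: L=golf=BASE, R=bravo -> take RIGHT -> bravo
i=4: L=bravo, R=alpha=BASE -> take LEFT -> bravo
i=5: L=bravo=BASE, R=delta -> take RIGHT -> delta
Conflict count: 0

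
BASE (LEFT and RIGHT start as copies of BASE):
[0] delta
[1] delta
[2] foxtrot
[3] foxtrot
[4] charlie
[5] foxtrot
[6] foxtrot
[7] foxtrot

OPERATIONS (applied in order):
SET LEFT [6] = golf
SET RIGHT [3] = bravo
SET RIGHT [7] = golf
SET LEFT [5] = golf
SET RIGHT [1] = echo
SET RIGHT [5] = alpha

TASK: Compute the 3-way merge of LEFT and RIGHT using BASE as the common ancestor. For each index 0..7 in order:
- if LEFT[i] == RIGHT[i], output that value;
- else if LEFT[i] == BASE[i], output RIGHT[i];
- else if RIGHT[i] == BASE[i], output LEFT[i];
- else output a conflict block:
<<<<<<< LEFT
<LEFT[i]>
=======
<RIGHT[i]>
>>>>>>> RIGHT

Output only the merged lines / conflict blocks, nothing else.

Final LEFT:  [delta, delta, foxtrot, foxtrot, charlie, golf, golf, foxtrot]
Final RIGHT: [delta, echo, foxtrot, bravo, charlie, alpha, foxtrot, golf]
i=0: L=delta R=delta -> agree -> delta
i=1: L=delta=BASE, R=echo -> take RIGHT -> echo
i=2: L=foxtrot R=foxtrot -> agree -> foxtrot
i=3: L=foxtrot=BASE, R=bravo -> take RIGHT -> bravo
i=4: L=charlie R=charlie -> agree -> charlie
i=5: BASE=foxtrot L=golf R=alpha all differ -> CONFLICT
i=6: L=golf, R=foxtrot=BASE -> take LEFT -> golf
i=7: L=foxtrot=BASE, R=golf -> take RIGHT -> golf

Answer: delta
echo
foxtrot
bravo
charlie
<<<<<<< LEFT
golf
=======
alpha
>>>>>>> RIGHT
golf
golf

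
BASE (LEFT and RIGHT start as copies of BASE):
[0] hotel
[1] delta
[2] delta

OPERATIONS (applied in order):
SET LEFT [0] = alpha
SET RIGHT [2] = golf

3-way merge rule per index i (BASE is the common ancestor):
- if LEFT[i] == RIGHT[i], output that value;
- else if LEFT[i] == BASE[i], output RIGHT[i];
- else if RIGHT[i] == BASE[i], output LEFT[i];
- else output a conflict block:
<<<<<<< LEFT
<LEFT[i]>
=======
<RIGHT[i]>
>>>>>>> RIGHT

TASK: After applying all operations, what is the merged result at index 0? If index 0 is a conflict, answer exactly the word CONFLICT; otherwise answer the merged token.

Answer: alpha

Derivation:
Final LEFT:  [alpha, delta, delta]
Final RIGHT: [hotel, delta, golf]
i=0: L=alpha, R=hotel=BASE -> take LEFT -> alpha
i=1: L=delta R=delta -> agree -> delta
i=2: L=delta=BASE, R=golf -> take RIGHT -> golf
Index 0 -> alpha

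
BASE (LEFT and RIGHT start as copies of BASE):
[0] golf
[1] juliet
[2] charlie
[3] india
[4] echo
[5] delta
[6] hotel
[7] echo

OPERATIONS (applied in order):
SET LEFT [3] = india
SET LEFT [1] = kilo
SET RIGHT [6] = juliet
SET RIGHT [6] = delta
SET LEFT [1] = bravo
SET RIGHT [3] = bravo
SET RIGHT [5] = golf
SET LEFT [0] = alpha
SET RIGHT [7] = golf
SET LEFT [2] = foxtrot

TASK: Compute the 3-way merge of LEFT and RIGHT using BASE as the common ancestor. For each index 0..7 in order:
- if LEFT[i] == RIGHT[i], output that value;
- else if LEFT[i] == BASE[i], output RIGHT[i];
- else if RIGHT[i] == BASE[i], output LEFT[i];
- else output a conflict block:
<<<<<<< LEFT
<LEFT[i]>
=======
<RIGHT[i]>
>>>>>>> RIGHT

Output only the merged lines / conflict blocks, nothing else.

Answer: alpha
bravo
foxtrot
bravo
echo
golf
delta
golf

Derivation:
Final LEFT:  [alpha, bravo, foxtrot, india, echo, delta, hotel, echo]
Final RIGHT: [golf, juliet, charlie, bravo, echo, golf, delta, golf]
i=0: L=alpha, R=golf=BASE -> take LEFT -> alpha
i=1: L=bravo, R=juliet=BASE -> take LEFT -> bravo
i=2: L=foxtrot, R=charlie=BASE -> take LEFT -> foxtrot
i=3: L=india=BASE, R=bravo -> take RIGHT -> bravo
i=4: L=echo R=echo -> agree -> echo
i=5: L=delta=BASE, R=golf -> take RIGHT -> golf
i=6: L=hotel=BASE, R=delta -> take RIGHT -> delta
i=7: L=echo=BASE, R=golf -> take RIGHT -> golf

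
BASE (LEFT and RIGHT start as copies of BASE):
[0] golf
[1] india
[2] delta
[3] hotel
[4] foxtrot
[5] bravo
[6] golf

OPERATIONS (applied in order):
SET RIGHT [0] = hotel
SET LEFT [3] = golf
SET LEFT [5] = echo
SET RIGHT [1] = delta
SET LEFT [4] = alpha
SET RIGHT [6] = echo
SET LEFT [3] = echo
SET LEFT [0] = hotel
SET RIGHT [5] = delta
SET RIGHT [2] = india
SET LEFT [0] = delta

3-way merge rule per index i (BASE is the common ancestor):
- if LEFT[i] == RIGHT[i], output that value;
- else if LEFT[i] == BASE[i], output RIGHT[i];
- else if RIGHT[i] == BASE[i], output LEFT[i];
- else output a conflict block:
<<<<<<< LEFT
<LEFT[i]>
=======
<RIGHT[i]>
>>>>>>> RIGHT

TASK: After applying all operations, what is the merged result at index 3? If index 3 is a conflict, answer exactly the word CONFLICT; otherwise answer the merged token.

Final LEFT:  [delta, india, delta, echo, alpha, echo, golf]
Final RIGHT: [hotel, delta, india, hotel, foxtrot, delta, echo]
i=0: BASE=golf L=delta R=hotel all differ -> CONFLICT
i=1: L=india=BASE, R=delta -> take RIGHT -> delta
i=2: L=delta=BASE, R=india -> take RIGHT -> india
i=3: L=echo, R=hotel=BASE -> take LEFT -> echo
i=4: L=alpha, R=foxtrot=BASE -> take LEFT -> alpha
i=5: BASE=bravo L=echo R=delta all differ -> CONFLICT
i=6: L=golf=BASE, R=echo -> take RIGHT -> echo
Index 3 -> echo

Answer: echo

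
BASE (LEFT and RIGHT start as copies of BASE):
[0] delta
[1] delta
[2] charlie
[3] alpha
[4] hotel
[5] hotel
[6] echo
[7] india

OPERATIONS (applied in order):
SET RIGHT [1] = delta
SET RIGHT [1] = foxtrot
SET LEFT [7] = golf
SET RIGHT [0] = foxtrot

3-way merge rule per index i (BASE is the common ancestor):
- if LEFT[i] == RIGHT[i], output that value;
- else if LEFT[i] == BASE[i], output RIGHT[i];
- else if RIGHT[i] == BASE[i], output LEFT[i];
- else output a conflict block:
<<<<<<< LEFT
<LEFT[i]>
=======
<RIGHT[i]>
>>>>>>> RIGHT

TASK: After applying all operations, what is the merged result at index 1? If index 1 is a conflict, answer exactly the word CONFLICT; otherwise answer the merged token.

Answer: foxtrot

Derivation:
Final LEFT:  [delta, delta, charlie, alpha, hotel, hotel, echo, golf]
Final RIGHT: [foxtrot, foxtrot, charlie, alpha, hotel, hotel, echo, india]
i=0: L=delta=BASE, R=foxtrot -> take RIGHT -> foxtrot
i=1: L=delta=BASE, R=foxtrot -> take RIGHT -> foxtrot
i=2: L=charlie R=charlie -> agree -> charlie
i=3: L=alpha R=alpha -> agree -> alpha
i=4: L=hotel R=hotel -> agree -> hotel
i=5: L=hotel R=hotel -> agree -> hotel
i=6: L=echo R=echo -> agree -> echo
i=7: L=golf, R=india=BASE -> take LEFT -> golf
Index 1 -> foxtrot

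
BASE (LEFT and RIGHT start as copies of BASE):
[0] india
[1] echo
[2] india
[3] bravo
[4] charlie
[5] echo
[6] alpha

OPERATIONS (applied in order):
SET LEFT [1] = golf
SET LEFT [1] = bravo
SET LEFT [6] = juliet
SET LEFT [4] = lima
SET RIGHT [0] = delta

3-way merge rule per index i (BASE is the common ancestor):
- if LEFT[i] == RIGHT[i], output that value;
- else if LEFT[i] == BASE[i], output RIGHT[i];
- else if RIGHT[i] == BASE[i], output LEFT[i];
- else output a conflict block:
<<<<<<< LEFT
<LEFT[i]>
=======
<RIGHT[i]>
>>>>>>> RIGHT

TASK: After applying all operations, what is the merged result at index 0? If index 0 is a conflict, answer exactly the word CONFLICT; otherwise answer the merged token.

Final LEFT:  [india, bravo, india, bravo, lima, echo, juliet]
Final RIGHT: [delta, echo, india, bravo, charlie, echo, alpha]
i=0: L=india=BASE, R=delta -> take RIGHT -> delta
i=1: L=bravo, R=echo=BASE -> take LEFT -> bravo
i=2: L=india R=india -> agree -> india
i=3: L=bravo R=bravo -> agree -> bravo
i=4: L=lima, R=charlie=BASE -> take LEFT -> lima
i=5: L=echo R=echo -> agree -> echo
i=6: L=juliet, R=alpha=BASE -> take LEFT -> juliet
Index 0 -> delta

Answer: delta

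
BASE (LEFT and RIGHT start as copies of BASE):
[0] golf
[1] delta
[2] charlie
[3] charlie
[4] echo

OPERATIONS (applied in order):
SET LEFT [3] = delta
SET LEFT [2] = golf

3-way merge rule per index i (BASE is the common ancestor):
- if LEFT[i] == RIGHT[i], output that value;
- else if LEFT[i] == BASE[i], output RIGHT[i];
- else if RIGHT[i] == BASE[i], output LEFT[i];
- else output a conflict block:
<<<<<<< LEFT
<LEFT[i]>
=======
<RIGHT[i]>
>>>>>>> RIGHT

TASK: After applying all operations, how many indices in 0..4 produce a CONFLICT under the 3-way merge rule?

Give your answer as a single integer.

Answer: 0

Derivation:
Final LEFT:  [golf, delta, golf, delta, echo]
Final RIGHT: [golf, delta, charlie, charlie, echo]
i=0: L=golf R=golf -> agree -> golf
i=1: L=delta R=delta -> agree -> delta
i=2: L=golf, R=charlie=BASE -> take LEFT -> golf
i=3: L=delta, R=charlie=BASE -> take LEFT -> delta
i=4: L=echo R=echo -> agree -> echo
Conflict count: 0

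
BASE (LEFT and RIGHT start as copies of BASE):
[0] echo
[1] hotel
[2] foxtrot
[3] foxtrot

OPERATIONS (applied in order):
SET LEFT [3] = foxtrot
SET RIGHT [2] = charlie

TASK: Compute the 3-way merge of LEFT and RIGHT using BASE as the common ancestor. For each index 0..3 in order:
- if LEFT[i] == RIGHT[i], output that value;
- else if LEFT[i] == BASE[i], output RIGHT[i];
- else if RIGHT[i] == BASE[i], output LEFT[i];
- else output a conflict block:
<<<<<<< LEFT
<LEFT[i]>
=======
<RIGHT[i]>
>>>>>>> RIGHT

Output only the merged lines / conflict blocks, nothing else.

Answer: echo
hotel
charlie
foxtrot

Derivation:
Final LEFT:  [echo, hotel, foxtrot, foxtrot]
Final RIGHT: [echo, hotel, charlie, foxtrot]
i=0: L=echo R=echo -> agree -> echo
i=1: L=hotel R=hotel -> agree -> hotel
i=2: L=foxtrot=BASE, R=charlie -> take RIGHT -> charlie
i=3: L=foxtrot R=foxtrot -> agree -> foxtrot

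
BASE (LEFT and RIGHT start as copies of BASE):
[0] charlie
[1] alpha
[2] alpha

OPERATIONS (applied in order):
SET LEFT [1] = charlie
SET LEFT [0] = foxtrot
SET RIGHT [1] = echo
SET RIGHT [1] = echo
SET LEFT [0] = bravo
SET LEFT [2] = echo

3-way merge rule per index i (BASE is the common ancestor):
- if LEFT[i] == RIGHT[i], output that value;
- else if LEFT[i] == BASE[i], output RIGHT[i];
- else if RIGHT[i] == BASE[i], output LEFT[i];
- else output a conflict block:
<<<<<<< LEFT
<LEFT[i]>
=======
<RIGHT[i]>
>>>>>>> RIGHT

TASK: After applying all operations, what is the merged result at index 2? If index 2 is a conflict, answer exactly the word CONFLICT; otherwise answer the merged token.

Answer: echo

Derivation:
Final LEFT:  [bravo, charlie, echo]
Final RIGHT: [charlie, echo, alpha]
i=0: L=bravo, R=charlie=BASE -> take LEFT -> bravo
i=1: BASE=alpha L=charlie R=echo all differ -> CONFLICT
i=2: L=echo, R=alpha=BASE -> take LEFT -> echo
Index 2 -> echo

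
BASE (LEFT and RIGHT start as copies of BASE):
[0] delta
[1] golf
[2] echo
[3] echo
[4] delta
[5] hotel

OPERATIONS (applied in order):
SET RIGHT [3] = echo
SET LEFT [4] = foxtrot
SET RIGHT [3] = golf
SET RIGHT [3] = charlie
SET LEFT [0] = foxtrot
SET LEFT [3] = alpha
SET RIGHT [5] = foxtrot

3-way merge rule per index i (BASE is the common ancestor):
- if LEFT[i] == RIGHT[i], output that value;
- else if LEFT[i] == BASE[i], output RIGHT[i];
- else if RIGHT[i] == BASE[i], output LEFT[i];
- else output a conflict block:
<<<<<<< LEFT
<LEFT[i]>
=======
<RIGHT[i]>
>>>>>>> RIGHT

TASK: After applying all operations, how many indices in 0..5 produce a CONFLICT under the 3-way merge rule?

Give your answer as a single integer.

Answer: 1

Derivation:
Final LEFT:  [foxtrot, golf, echo, alpha, foxtrot, hotel]
Final RIGHT: [delta, golf, echo, charlie, delta, foxtrot]
i=0: L=foxtrot, R=delta=BASE -> take LEFT -> foxtrot
i=1: L=golf R=golf -> agree -> golf
i=2: L=echo R=echo -> agree -> echo
i=3: BASE=echo L=alpha R=charlie all differ -> CONFLICT
i=4: L=foxtrot, R=delta=BASE -> take LEFT -> foxtrot
i=5: L=hotel=BASE, R=foxtrot -> take RIGHT -> foxtrot
Conflict count: 1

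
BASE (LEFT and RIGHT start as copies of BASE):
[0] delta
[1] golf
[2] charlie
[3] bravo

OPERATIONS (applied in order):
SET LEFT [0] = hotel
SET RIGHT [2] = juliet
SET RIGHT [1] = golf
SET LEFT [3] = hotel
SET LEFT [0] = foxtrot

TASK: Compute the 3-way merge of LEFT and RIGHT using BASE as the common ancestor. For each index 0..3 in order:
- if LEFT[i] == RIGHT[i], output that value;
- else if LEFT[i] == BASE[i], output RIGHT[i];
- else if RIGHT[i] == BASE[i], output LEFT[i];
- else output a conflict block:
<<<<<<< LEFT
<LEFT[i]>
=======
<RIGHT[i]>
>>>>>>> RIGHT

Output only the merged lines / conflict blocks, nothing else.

Answer: foxtrot
golf
juliet
hotel

Derivation:
Final LEFT:  [foxtrot, golf, charlie, hotel]
Final RIGHT: [delta, golf, juliet, bravo]
i=0: L=foxtrot, R=delta=BASE -> take LEFT -> foxtrot
i=1: L=golf R=golf -> agree -> golf
i=2: L=charlie=BASE, R=juliet -> take RIGHT -> juliet
i=3: L=hotel, R=bravo=BASE -> take LEFT -> hotel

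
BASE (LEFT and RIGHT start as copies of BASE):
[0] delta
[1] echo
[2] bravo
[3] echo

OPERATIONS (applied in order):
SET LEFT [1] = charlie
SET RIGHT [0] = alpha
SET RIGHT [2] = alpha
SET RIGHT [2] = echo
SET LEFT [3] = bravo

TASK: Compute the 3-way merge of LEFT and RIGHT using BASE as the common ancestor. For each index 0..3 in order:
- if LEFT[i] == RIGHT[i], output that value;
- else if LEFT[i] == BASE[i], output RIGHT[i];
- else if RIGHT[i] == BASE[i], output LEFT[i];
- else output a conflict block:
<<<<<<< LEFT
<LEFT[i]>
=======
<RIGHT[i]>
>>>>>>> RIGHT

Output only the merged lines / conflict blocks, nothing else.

Final LEFT:  [delta, charlie, bravo, bravo]
Final RIGHT: [alpha, echo, echo, echo]
i=0: L=delta=BASE, R=alpha -> take RIGHT -> alpha
i=1: L=charlie, R=echo=BASE -> take LEFT -> charlie
i=2: L=bravo=BASE, R=echo -> take RIGHT -> echo
i=3: L=bravo, R=echo=BASE -> take LEFT -> bravo

Answer: alpha
charlie
echo
bravo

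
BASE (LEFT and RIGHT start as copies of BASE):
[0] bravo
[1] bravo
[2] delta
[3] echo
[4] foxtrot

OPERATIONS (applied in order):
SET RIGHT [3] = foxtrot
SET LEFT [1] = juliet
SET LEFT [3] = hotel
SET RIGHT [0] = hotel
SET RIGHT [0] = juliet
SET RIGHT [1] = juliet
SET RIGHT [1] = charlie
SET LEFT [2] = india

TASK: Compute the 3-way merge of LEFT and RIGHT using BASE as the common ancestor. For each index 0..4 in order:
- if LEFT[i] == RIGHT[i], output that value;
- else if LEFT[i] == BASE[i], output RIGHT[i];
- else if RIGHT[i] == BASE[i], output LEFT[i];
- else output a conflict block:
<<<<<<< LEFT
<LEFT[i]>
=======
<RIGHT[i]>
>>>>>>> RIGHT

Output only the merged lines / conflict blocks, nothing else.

Final LEFT:  [bravo, juliet, india, hotel, foxtrot]
Final RIGHT: [juliet, charlie, delta, foxtrot, foxtrot]
i=0: L=bravo=BASE, R=juliet -> take RIGHT -> juliet
i=1: BASE=bravo L=juliet R=charlie all differ -> CONFLICT
i=2: L=india, R=delta=BASE -> take LEFT -> india
i=3: BASE=echo L=hotel R=foxtrot all differ -> CONFLICT
i=4: L=foxtrot R=foxtrot -> agree -> foxtrot

Answer: juliet
<<<<<<< LEFT
juliet
=======
charlie
>>>>>>> RIGHT
india
<<<<<<< LEFT
hotel
=======
foxtrot
>>>>>>> RIGHT
foxtrot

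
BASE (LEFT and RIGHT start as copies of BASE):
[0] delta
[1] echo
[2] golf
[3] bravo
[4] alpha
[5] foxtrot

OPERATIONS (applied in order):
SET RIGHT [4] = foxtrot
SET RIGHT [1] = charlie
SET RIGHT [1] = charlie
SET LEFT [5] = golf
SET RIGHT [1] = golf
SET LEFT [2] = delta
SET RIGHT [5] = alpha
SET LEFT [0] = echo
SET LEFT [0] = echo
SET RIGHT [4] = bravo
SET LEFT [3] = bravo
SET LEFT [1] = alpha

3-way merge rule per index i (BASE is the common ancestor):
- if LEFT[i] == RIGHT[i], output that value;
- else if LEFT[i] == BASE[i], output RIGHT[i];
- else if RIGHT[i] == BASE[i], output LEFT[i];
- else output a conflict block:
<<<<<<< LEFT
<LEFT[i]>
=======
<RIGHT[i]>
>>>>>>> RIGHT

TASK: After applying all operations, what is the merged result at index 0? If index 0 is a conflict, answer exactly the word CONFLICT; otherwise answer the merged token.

Answer: echo

Derivation:
Final LEFT:  [echo, alpha, delta, bravo, alpha, golf]
Final RIGHT: [delta, golf, golf, bravo, bravo, alpha]
i=0: L=echo, R=delta=BASE -> take LEFT -> echo
i=1: BASE=echo L=alpha R=golf all differ -> CONFLICT
i=2: L=delta, R=golf=BASE -> take LEFT -> delta
i=3: L=bravo R=bravo -> agree -> bravo
i=4: L=alpha=BASE, R=bravo -> take RIGHT -> bravo
i=5: BASE=foxtrot L=golf R=alpha all differ -> CONFLICT
Index 0 -> echo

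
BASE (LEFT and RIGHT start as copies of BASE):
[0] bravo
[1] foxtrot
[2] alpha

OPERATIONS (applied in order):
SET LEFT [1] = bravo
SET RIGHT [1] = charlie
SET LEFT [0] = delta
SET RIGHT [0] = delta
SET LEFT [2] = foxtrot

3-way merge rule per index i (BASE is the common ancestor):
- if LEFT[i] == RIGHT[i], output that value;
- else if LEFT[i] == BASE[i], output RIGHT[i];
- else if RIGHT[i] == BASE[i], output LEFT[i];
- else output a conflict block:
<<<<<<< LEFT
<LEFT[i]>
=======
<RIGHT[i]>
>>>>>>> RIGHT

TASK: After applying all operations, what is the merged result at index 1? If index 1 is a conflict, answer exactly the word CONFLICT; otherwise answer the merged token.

Answer: CONFLICT

Derivation:
Final LEFT:  [delta, bravo, foxtrot]
Final RIGHT: [delta, charlie, alpha]
i=0: L=delta R=delta -> agree -> delta
i=1: BASE=foxtrot L=bravo R=charlie all differ -> CONFLICT
i=2: L=foxtrot, R=alpha=BASE -> take LEFT -> foxtrot
Index 1 -> CONFLICT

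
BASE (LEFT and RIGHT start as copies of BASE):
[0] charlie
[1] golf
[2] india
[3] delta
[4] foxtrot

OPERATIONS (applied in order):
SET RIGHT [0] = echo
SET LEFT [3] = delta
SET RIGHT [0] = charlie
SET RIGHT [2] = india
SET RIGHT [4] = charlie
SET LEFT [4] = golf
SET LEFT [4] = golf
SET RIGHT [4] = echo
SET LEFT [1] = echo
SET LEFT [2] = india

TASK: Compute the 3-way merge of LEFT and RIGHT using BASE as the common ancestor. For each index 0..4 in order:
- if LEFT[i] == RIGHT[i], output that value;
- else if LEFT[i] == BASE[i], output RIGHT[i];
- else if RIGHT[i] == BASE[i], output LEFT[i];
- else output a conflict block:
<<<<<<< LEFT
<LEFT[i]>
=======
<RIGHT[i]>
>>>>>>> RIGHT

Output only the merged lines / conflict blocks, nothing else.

Answer: charlie
echo
india
delta
<<<<<<< LEFT
golf
=======
echo
>>>>>>> RIGHT

Derivation:
Final LEFT:  [charlie, echo, india, delta, golf]
Final RIGHT: [charlie, golf, india, delta, echo]
i=0: L=charlie R=charlie -> agree -> charlie
i=1: L=echo, R=golf=BASE -> take LEFT -> echo
i=2: L=india R=india -> agree -> india
i=3: L=delta R=delta -> agree -> delta
i=4: BASE=foxtrot L=golf R=echo all differ -> CONFLICT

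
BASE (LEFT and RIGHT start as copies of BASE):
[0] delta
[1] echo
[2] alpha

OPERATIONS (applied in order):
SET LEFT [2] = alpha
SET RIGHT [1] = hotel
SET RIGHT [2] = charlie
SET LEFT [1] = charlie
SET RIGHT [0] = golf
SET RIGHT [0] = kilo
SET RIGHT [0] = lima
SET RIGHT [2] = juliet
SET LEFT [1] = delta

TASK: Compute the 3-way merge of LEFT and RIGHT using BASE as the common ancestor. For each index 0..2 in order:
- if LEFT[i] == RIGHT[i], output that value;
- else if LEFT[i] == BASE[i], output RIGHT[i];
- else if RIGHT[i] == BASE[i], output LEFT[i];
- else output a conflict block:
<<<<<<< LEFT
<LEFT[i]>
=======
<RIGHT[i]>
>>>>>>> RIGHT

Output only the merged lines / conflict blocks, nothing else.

Answer: lima
<<<<<<< LEFT
delta
=======
hotel
>>>>>>> RIGHT
juliet

Derivation:
Final LEFT:  [delta, delta, alpha]
Final RIGHT: [lima, hotel, juliet]
i=0: L=delta=BASE, R=lima -> take RIGHT -> lima
i=1: BASE=echo L=delta R=hotel all differ -> CONFLICT
i=2: L=alpha=BASE, R=juliet -> take RIGHT -> juliet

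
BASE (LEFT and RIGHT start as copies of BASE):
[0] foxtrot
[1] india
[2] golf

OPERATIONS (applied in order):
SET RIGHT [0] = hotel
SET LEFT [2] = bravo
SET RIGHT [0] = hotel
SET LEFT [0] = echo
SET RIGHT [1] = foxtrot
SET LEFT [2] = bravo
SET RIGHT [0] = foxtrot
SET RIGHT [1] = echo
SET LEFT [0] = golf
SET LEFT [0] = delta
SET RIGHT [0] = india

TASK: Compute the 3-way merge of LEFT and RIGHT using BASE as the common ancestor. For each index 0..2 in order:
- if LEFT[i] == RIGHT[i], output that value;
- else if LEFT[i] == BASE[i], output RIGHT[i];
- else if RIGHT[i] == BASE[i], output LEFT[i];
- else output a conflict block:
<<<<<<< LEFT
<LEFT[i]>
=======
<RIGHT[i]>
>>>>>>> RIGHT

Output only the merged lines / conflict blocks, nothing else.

Final LEFT:  [delta, india, bravo]
Final RIGHT: [india, echo, golf]
i=0: BASE=foxtrot L=delta R=india all differ -> CONFLICT
i=1: L=india=BASE, R=echo -> take RIGHT -> echo
i=2: L=bravo, R=golf=BASE -> take LEFT -> bravo

Answer: <<<<<<< LEFT
delta
=======
india
>>>>>>> RIGHT
echo
bravo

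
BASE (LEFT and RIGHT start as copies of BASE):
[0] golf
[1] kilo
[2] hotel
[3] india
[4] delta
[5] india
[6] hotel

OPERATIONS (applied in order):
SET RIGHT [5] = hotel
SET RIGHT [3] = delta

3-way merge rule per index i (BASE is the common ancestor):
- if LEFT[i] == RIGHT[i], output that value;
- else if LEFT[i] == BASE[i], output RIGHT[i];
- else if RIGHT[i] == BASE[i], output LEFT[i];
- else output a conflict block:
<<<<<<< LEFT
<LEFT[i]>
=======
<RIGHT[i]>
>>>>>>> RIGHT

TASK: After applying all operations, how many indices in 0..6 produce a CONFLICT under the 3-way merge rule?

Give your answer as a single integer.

Answer: 0

Derivation:
Final LEFT:  [golf, kilo, hotel, india, delta, india, hotel]
Final RIGHT: [golf, kilo, hotel, delta, delta, hotel, hotel]
i=0: L=golf R=golf -> agree -> golf
i=1: L=kilo R=kilo -> agree -> kilo
i=2: L=hotel R=hotel -> agree -> hotel
i=3: L=india=BASE, R=delta -> take RIGHT -> delta
i=4: L=delta R=delta -> agree -> delta
i=5: L=india=BASE, R=hotel -> take RIGHT -> hotel
i=6: L=hotel R=hotel -> agree -> hotel
Conflict count: 0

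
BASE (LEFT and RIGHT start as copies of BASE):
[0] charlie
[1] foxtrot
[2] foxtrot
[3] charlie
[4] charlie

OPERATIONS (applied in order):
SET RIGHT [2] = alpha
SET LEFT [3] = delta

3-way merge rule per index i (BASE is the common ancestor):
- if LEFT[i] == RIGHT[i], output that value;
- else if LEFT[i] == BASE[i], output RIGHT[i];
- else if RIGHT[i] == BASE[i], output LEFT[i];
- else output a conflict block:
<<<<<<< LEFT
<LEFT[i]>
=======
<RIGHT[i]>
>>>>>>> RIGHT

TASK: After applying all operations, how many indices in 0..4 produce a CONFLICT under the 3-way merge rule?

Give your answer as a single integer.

Final LEFT:  [charlie, foxtrot, foxtrot, delta, charlie]
Final RIGHT: [charlie, foxtrot, alpha, charlie, charlie]
i=0: L=charlie R=charlie -> agree -> charlie
i=1: L=foxtrot R=foxtrot -> agree -> foxtrot
i=2: L=foxtrot=BASE, R=alpha -> take RIGHT -> alpha
i=3: L=delta, R=charlie=BASE -> take LEFT -> delta
i=4: L=charlie R=charlie -> agree -> charlie
Conflict count: 0

Answer: 0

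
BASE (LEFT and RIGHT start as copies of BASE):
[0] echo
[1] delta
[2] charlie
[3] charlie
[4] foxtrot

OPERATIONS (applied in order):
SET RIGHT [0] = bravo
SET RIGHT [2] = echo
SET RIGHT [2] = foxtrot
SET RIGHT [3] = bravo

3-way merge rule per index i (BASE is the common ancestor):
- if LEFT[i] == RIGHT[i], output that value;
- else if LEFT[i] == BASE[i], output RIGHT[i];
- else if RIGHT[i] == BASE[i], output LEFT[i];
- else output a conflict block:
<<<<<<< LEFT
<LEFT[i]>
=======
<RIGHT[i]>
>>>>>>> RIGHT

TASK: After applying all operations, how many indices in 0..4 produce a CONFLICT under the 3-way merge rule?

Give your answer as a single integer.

Final LEFT:  [echo, delta, charlie, charlie, foxtrot]
Final RIGHT: [bravo, delta, foxtrot, bravo, foxtrot]
i=0: L=echo=BASE, R=bravo -> take RIGHT -> bravo
i=1: L=delta R=delta -> agree -> delta
i=2: L=charlie=BASE, R=foxtrot -> take RIGHT -> foxtrot
i=3: L=charlie=BASE, R=bravo -> take RIGHT -> bravo
i=4: L=foxtrot R=foxtrot -> agree -> foxtrot
Conflict count: 0

Answer: 0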